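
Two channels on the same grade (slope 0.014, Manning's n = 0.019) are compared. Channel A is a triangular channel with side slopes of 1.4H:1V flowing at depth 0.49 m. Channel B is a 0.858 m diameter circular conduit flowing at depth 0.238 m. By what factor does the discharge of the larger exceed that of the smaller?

Channel A: For a triangular section with side slope z = 1.4: A = zy² = 1.4×0.49² = 0.3361 m²; P = 2y√(1+z²) = 2×0.49×1.72 = 1.686 m. Hydraulic radius R = A/P = 0.3361/1.686 = 0.1994 m. Q_A = (1/0.019)·0.3361·0.1994^(2/3)·√0.014 = 0.7144 m³/s.
Channel B: For a circular section of diameter D = 0.858 m at depth y = 0.238 m, the central angle is θ = 2 arccos(1 − 2y/D) = 2.219 rad. Then A = (D²/8)(θ − sin θ) = 0.1308 m² and P = Dθ/2 = 0.9518 m. Hydraulic radius R = A/P = 0.1308/0.9518 = 0.1374 m. Q_B = (1/0.019)·0.1308·0.1374^(2/3)·√0.014 = 0.2169 m³/s.
The larger discharge is 0.7144 m³/s and the smaller is 0.2169 m³/s; the ratio is 3.29.

3.29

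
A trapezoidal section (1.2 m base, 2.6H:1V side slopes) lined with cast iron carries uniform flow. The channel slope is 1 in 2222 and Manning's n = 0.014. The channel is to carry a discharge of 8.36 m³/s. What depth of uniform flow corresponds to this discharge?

Manning's equation rearranged: A R^(2/3) = nQ / (1·√S) = 0.014 × 8.36 / (√0.00045) = 5.517.
Trying y = 1.23 m: A R^(2/3) = 4.149 — too small.
Trying y = 1.76 m: A R^(2/3) = 9.642 — too large.
Trying y = 1.39 m: A R^(2/3) = 5.515 — ≈ 5.517.

y_n = 1.39 m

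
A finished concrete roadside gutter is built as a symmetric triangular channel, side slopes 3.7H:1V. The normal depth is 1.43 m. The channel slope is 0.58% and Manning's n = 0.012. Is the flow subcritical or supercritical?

supercritical

For a triangular section with side slope z = 3.7: A = zy² = 3.7×1.43² = 7.566 m²; P = 2y√(1+z²) = 2×1.43×3.833 = 10.96 m.
Hydraulic radius R = A/P = 7.566/10.96 = 0.6902 m.
V = (1/n) R^(2/3) √S = (1/0.012) × 0.6902^(2/3) × √0.0058 = 4.957 m/s. Hydraulic depth D_h = A/T = 7.566/10.58 = 0.715 m.
Froude number Fr = V/√(g·D_h) = 4.957/√(9.81×0.715) = 1.87, which is greater than 1, so the flow is supercritical.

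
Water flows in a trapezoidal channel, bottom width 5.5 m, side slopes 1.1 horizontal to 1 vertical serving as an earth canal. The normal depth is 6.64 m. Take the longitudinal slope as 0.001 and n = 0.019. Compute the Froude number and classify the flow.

subcritical

With bottom width b = 5.5 m and side slope z = 1.1: A = (b + zy)y = (5.5 + 1.1×6.64)×6.64 = 85.02 m²; P = b + 2y√(1+z²) = 5.5 + 2×6.64×1.487 = 25.24 m.
Hydraulic radius R = A/P = 85.02/25.24 = 3.368 m.
V = (1/n) R^(2/3) √S = (1/0.019) × 3.368^(2/3) × √0.001 = 3.74 m/s. Hydraulic depth D_h = A/T = 85.02/20.11 = 4.228 m.
Froude number Fr = V/√(g·D_h) = 3.74/√(9.81×4.228) = 0.581, which is less than 1, so the flow is subcritical.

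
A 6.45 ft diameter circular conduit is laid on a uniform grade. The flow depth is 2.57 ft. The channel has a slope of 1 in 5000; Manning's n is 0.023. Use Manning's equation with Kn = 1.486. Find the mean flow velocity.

V = 1.13 ft/s

For a circular section of diameter D = 6.45 ft at depth y = 2.57 ft, the central angle is θ = 2 arccos(1 − 2y/D) = 2.733 rad. Then A = (D²/8)(θ − sin θ) = 12.14 ft² and P = Dθ/2 = 8.812 ft.
Hydraulic radius R = A/P = 12.14/8.812 = 1.378 ft.
From Manning's equation, V = (1.486/n) R^(2/3) S^(1/2) = (1.486/0.023) × 1.378^(2/3) × 0.0002^(1/2) = 1.13 ft/s.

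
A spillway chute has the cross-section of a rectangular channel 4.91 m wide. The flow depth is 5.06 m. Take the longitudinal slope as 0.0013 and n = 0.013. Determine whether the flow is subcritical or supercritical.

subcritical

Flow area A = b·y = 4.91 × 5.06 = 24.84 m². Wetted perimeter P = b + 2y = 4.91 + 2×5.06 = 15.03 m.
Hydraulic radius R = A/P = 24.84/15.03 = 1.653 m.
V = (1/n) R^(2/3) √S = (1/0.013) × 1.653^(2/3) × √0.0013 = 3.877 m/s. Hydraulic depth D_h = A/T = 24.84/4.91 = 5.06 m.
Froude number Fr = V/√(g·D_h) = 3.877/√(9.81×5.06) = 0.55, which is less than 1, so the flow is subcritical.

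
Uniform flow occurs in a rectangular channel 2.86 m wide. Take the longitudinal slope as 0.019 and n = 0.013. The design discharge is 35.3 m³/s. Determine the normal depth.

y_n = 1.45 m

Manning's equation rearranged: A R^(2/3) = nQ / (1·√S) = 0.013 × 35.3 / (√0.019) = 3.329.
At y = 1.6 m: A R^(2/3) = 3.795 — too large.
At y = 1.26 m: A R^(2/3) = 2.759 — too small.
At y = 1.45 m: A R^(2/3) = 3.331 — close enough.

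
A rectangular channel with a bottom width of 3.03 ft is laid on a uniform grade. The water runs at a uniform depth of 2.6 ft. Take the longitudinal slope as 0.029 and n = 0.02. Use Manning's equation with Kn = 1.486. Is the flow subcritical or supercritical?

Flow area A = b·y = 3.03 × 2.6 = 7.878 ft². Wetted perimeter P = b + 2y = 3.03 + 2×2.6 = 8.23 ft.
Hydraulic radius R = A/P = 7.878/8.23 = 0.9572 ft.
V = (1.486/n) R^(2/3) √S = (1.486/0.02) × 0.9572^(2/3) × √0.029 = 12.29 ft/s. Hydraulic depth D_h = A/T = 7.878/3.03 = 2.6 ft.
Froude number Fr = V/√(g·D_h) = 12.29/√(32.2×2.6) = 1.34, which is greater than 1, so the flow is supercritical.

supercritical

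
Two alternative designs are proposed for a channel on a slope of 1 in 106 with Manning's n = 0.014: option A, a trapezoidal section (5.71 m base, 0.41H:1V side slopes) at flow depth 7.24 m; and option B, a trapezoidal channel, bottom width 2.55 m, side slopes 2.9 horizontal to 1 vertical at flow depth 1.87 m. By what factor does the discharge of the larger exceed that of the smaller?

8.31

Channel A: With bottom width b = 5.71 m and side slope z = 0.41: A = (b + zy)y = (5.71 + 0.41×7.24)×7.24 = 62.83 m²; P = b + 2y√(1+z²) = 5.71 + 2×7.24×1.081 = 21.36 m. Hydraulic radius R = A/P = 62.83/21.36 = 2.942 m. Q_A = (1/0.014)·62.83·2.942^(2/3)·√0.009434 = 894.9 m³/s.
Channel B: With bottom width b = 2.55 m and side slope z = 2.9: A = (b + zy)y = (2.55 + 2.9×1.87)×1.87 = 14.91 m²; P = b + 2y√(1+z²) = 2.55 + 2×1.87×3.068 = 14.02 m. Hydraulic radius R = A/P = 14.91/14.02 = 1.063 m. Q_B = (1/0.014)·14.91·1.063^(2/3)·√0.009434 = 107.8 m³/s.
The larger discharge is 894.9 m³/s and the smaller is 107.8 m³/s; the ratio is 8.31.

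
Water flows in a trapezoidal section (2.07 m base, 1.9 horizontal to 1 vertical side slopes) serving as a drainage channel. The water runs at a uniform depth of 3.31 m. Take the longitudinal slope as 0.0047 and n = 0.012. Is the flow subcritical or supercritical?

supercritical

With bottom width b = 2.07 m and side slope z = 1.9: A = (b + zy)y = (2.07 + 1.9×3.31)×3.31 = 27.67 m²; P = b + 2y√(1+z²) = 2.07 + 2×3.31×2.147 = 16.28 m.
Hydraulic radius R = A/P = 27.67/16.28 = 1.699 m.
V = (1/n) R^(2/3) √S = (1/0.012) × 1.699^(2/3) × √0.0047 = 8.135 m/s. Hydraulic depth D_h = A/T = 27.67/14.65 = 1.889 m.
Froude number Fr = V/√(g·D_h) = 8.135/√(9.81×1.889) = 1.89, which is greater than 1, so the flow is supercritical.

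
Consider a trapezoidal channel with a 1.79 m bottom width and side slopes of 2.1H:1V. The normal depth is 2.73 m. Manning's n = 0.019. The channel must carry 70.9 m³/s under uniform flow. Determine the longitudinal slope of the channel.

With bottom width b = 1.79 m and side slope z = 2.1: A = (b + zy)y = (1.79 + 2.1×2.73)×2.73 = 20.54 m²; P = b + 2y√(1+z²) = 1.79 + 2×2.73×2.326 = 14.49 m.
Hydraulic radius R = A/P = 20.54/14.49 = 1.417 m.
From Manning's equation, S = [nQ / (1 A R^(2/3))]² = [0.019 × 70.9 / (1 × 20.54 × 1.417^(2/3))]² = 0.0027.

S = 0.0027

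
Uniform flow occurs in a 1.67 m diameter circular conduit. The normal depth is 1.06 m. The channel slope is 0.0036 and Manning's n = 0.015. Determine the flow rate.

For a circular section of diameter D = 1.67 m at depth y = 1.06 m, the central angle is θ = 2 arccos(1 − 2y/D) = 3.687 rad. Then A = (D²/8)(θ − sin θ) = 1.466 m² and P = Dθ/2 = 3.079 m.
Hydraulic radius R = A/P = 1.466/3.079 = 0.4763 m.
Manning's equation: Q = (1/n) A R^(2/3) S^(1/2) = (1/0.015) × 1.466 × 0.4763^(2/3) × 0.0036^(1/2) = 3.58 m³/s.

Q = 3.58 m³/s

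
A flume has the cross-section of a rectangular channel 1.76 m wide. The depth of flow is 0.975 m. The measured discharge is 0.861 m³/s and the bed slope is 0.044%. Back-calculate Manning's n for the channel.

Flow area A = b·y = 1.76 × 0.975 = 1.716 m². Wetted perimeter P = b + 2y = 1.76 + 2×0.975 = 3.71 m.
Hydraulic radius R = A/P = 1.716/3.71 = 0.4625 m.
Rearranging Manning's equation: n = (1/Q) A R^(2/3) S^(1/2) = (1/0.861) × 1.716 × 0.4625^(2/3) × √0.00044 = 0.025.

n = 0.025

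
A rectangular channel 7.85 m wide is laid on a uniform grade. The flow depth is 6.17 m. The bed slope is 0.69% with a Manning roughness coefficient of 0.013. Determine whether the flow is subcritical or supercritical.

Flow area A = b·y = 7.85 × 6.17 = 48.43 m². Wetted perimeter P = b + 2y = 7.85 + 2×6.17 = 20.19 m.
Hydraulic radius R = A/P = 48.43/20.19 = 2.399 m.
V = (1/n) R^(2/3) √S = (1/0.013) × 2.399^(2/3) × √0.0069 = 11.45 m/s. Hydraulic depth D_h = A/T = 48.43/7.85 = 6.17 m.
Froude number Fr = V/√(g·D_h) = 11.45/√(9.81×6.17) = 1.47, which is greater than 1, so the flow is supercritical.

supercritical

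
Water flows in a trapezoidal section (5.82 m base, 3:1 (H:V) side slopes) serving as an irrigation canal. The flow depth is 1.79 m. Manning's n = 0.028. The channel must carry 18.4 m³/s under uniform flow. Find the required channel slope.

With bottom width b = 5.82 m and side slope z = 3: A = (b + zy)y = (5.82 + 3×1.79)×1.79 = 20.03 m²; P = b + 2y√(1+z²) = 5.82 + 2×1.79×3.162 = 17.14 m.
Hydraulic radius R = A/P = 20.03/17.14 = 1.169 m.
From Manning's equation, S = [nQ / (1 A R^(2/3))]² = [0.028 × 18.4 / (1 × 20.03 × 1.169^(2/3))]² = 0.000538.

S = 0.000538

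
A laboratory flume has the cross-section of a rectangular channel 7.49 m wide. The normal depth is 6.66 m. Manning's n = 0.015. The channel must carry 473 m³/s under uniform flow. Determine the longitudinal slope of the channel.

Flow area A = b·y = 7.49 × 6.66 = 49.88 m². Wetted perimeter P = b + 2y = 7.49 + 2×6.66 = 20.81 m.
Hydraulic radius R = A/P = 49.88/20.81 = 2.397 m.
From Manning's equation, S = [nQ / (1 A R^(2/3))]² = [0.015 × 473 / (1 × 49.88 × 2.397^(2/3))]² = 0.00631.

S = 0.00631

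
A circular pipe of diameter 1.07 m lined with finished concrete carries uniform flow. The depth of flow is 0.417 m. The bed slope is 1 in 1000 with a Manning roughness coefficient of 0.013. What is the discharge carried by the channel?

Q = 0.292 m³/s

For a circular section of diameter D = 1.07 m at depth y = 0.417 m, the central angle is θ = 2 arccos(1 − 2y/D) = 2.697 rad. Then A = (D²/8)(θ − sin θ) = 0.3244 m² and P = Dθ/2 = 1.443 m.
Hydraulic radius R = A/P = 0.3244/1.443 = 0.2248 m.
Manning's equation: Q = (1/n) A R^(2/3) S^(1/2) = (1/0.013) × 0.3244 × 0.2248^(2/3) × 0.001^(1/2) = 0.292 m³/s.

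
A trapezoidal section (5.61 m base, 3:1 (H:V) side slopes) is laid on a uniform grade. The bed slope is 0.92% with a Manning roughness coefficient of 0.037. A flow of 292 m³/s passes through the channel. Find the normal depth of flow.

y_n = 3.86 m

Manning's equation rearranged: A R^(2/3) = nQ / (1·√S) = 0.037 × 292 / (√0.0092) = 112.6.
At y = 4.31 m: A R^(2/3) = 144.5 — over.
At y = 2.69 m: A R^(2/3) = 50.9 — short.
At y = 3.86 m: A R^(2/3) = 112.6 — ≈ 112.6.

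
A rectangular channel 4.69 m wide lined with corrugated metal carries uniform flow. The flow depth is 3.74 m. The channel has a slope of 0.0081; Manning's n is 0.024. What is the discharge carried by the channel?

Flow area A = b·y = 4.69 × 3.74 = 17.54 m². Wetted perimeter P = b + 2y = 4.69 + 2×3.74 = 12.17 m.
Hydraulic radius R = A/P = 17.54/12.17 = 1.441 m.
Manning's equation: Q = (1/n) A R^(2/3) S^(1/2) = (1/0.024) × 17.54 × 1.441^(2/3) × 0.0081^(1/2) = 83.9 m³/s.

Q = 83.9 m³/s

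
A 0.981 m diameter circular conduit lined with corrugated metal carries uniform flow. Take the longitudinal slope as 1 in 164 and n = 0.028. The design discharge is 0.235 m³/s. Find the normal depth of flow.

y_n = 0.358 m

Manning's equation rearranged: A R^(2/3) = nQ / (1·√S) = 0.028 × 0.235 / (√0.006098) = 0.08427.
At y = 0.308 m: A R^(2/3) = 0.06331 — too small.
At y = 0.454 m: A R^(2/3) = 0.1296 — too large.
At y = 0.358 m: A R^(2/3) = 0.08422 — ≈ 0.08427.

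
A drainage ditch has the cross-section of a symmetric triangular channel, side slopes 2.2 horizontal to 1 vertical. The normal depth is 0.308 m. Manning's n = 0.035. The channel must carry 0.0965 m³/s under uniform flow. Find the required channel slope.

S = 0.0036

For a triangular section with side slope z = 2.2: A = zy² = 2.2×0.308² = 0.2087 m²; P = 2y√(1+z²) = 2×0.308×2.417 = 1.489 m.
Hydraulic radius R = A/P = 0.2087/1.489 = 0.1402 m.
From Manning's equation, S = [nQ / (1 A R^(2/3))]² = [0.035 × 0.0965 / (1 × 0.2087 × 0.1402^(2/3))]² = 0.0036.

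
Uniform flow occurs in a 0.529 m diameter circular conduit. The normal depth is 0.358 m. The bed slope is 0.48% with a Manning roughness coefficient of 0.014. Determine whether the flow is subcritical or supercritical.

For a circular section of diameter D = 0.529 m at depth y = 0.358 m, the central angle is θ = 2 arccos(1 − 2y/D) = 3.864 rad. Then A = (D²/8)(θ − sin θ) = 0.1583 m² and P = Dθ/2 = 1.022 m.
Hydraulic radius R = A/P = 0.1583/1.022 = 0.1549 m.
V = (1/n) R^(2/3) √S = (1/0.014) × 0.1549^(2/3) × √0.0048 = 1.427 m/s. Hydraulic depth D_h = A/T = 0.1583/0.4948 = 0.3199 m.
Froude number Fr = V/√(g·D_h) = 1.427/√(9.81×0.3199) = 0.806, which is less than 1, so the flow is subcritical.

subcritical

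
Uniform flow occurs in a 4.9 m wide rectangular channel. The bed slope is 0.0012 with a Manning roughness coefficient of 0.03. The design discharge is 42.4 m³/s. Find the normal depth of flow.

Manning's equation rearranged: A R^(2/3) = nQ / (1·√S) = 0.03 × 42.4 / (√0.0012) = 36.72.
At y = 3.75 m: A R^(2/3) = 23.88 — low.
At y = 5.88 m: A R^(2/3) = 41.51 — high.
At y = 5.31 m: A R^(2/3) = 36.72 — close enough.

y_n = 5.31 m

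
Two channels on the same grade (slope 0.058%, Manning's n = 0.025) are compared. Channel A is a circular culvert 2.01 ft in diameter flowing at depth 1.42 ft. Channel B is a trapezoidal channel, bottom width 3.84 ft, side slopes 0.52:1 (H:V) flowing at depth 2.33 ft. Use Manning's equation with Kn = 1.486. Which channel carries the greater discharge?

Channel A: For a circular section of diameter D = 2.01 ft at depth y = 1.42 ft, the central angle is θ = 2 arccos(1 − 2y/D) = 3.993 rad. Then A = (D²/8)(θ − sin θ) = 2.396 ft² and P = Dθ/2 = 4.013 ft. Hydraulic radius R = A/P = 2.396/4.013 = 0.5972 ft. Q_A = (1.486/0.025)·2.396·0.5972^(2/3)·√0.00058 = 2.433 ft³/s.
Channel B: With bottom width b = 3.84 ft and side slope z = 0.52: A = (b + zy)y = (3.84 + 0.52×2.33)×2.33 = 11.77 ft²; P = b + 2y√(1+z²) = 3.84 + 2×2.33×1.127 = 9.092 ft. Hydraulic radius R = A/P = 11.77/9.092 = 1.295 ft. Q_B = (1.486/0.025)·11.77·1.295^(2/3)·√0.00058 = 20.01 ft³/s.
Q_A = 2.433 ft³/s vs Q_B = 20.01 ft³/s, so channel B carries more.

channel B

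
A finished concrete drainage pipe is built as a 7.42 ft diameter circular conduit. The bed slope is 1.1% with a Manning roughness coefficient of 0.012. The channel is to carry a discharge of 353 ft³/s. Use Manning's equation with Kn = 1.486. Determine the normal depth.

Manning's equation rearranged: A R^(2/3) = nQ / (1.486·√S) = 0.012 × 353 / (1.486 × √0.011) = 27.18.
Try y = 2.83 ft: A R^(2/3) = 20.15 — short.
Try y = 3.71 ft: A R^(2/3) = 32.64 — over.
Try y = 3.34 ft: A R^(2/3) = 27.21 — close enough.

y_n = 3.34 ft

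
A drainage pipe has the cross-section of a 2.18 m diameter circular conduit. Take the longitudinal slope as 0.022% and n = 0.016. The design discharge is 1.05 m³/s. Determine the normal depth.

y_n = 1.03 m

Manning's equation rearranged: A R^(2/3) = nQ / (1·√S) = 0.016 × 1.05 / (√0.00022) = 1.133.
Try y = 0.818 m: A R^(2/3) = 0.7459 — short.
Try y = 1.03 m: A R^(2/3) = 1.13 — close enough.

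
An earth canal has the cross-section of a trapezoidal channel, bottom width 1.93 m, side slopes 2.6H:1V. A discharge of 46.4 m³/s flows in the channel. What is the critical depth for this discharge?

y_c = 1.97 m

At critical depth, Q² T / (g A³) = 1, i.e. A³/T = Q²/g = 46.4²/9.81 = 219.5.
Try y = 1.57 m: A³/T = 83.31 — too small.
Try y = 2.39 m: A³/T = 513.6 — too large.
Try y = 1.97 m: A³/T = 220.2 — matches.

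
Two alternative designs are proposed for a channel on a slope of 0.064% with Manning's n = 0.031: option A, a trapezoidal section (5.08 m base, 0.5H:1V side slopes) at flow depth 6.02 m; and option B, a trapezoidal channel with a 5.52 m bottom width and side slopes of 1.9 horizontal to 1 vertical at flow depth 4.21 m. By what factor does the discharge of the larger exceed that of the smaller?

1.1

Channel A: With bottom width b = 5.08 m and side slope z = 0.5: A = (b + zy)y = (5.08 + 0.5×6.02)×6.02 = 48.7 m²; P = b + 2y√(1+z²) = 5.08 + 2×6.02×1.118 = 18.54 m. Hydraulic radius R = A/P = 48.7/18.54 = 2.627 m. Q_A = (1/0.031)·48.7·2.627^(2/3)·√0.00064 = 75.66 m³/s.
Channel B: With bottom width b = 5.52 m and side slope z = 1.9: A = (b + zy)y = (5.52 + 1.9×4.21)×4.21 = 56.91 m²; P = b + 2y√(1+z²) = 5.52 + 2×4.21×2.147 = 23.6 m. Hydraulic radius R = A/P = 56.91/23.6 = 2.412 m. Q_B = (1/0.031)·56.91·2.412^(2/3)·√0.00064 = 83.53 m³/s.
The larger discharge is 83.53 m³/s and the smaller is 75.66 m³/s; the ratio is 1.1.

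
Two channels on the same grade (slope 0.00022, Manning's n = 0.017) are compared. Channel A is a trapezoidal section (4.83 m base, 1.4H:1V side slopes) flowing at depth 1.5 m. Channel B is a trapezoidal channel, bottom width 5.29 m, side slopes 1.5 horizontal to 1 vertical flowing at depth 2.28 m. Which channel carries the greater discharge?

channel B

Channel A: With bottom width b = 4.83 m and side slope z = 1.4: A = (b + zy)y = (4.83 + 1.4×1.5)×1.5 = 10.39 m²; P = b + 2y√(1+z²) = 4.83 + 2×1.5×1.72 = 9.991 m. Hydraulic radius R = A/P = 10.39/9.991 = 1.04 m. Q_A = (1/0.017)·10.39·1.04^(2/3)·√0.00022 = 9.312 m³/s.
Channel B: With bottom width b = 5.29 m and side slope z = 1.5: A = (b + zy)y = (5.29 + 1.5×2.28)×2.28 = 19.86 m²; P = b + 2y√(1+z²) = 5.29 + 2×2.28×1.803 = 13.51 m. Hydraulic radius R = A/P = 19.86/13.51 = 1.47 m. Q_B = (1/0.017)·19.86·1.47^(2/3)·√0.00022 = 22.4 m³/s.
Q_A = 9.312 m³/s vs Q_B = 22.4 m³/s, so channel B carries more.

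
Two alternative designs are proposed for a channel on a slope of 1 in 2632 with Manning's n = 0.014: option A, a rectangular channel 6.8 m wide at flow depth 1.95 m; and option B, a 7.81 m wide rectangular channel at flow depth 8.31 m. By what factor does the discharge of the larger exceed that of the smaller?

Channel A: Flow area A = b·y = 6.8 × 1.95 = 13.26 m². Wetted perimeter P = b + 2y = 6.8 + 2×1.95 = 10.7 m. Hydraulic radius R = A/P = 13.26/10.7 = 1.239 m. Q_A = (1/0.014)·13.26·1.239^(2/3)·√0.0003799 = 21.3 m³/s.
Channel B: Flow area A = b·y = 7.81 × 8.31 = 64.9 m². Wetted perimeter P = b + 2y = 7.81 + 2×8.31 = 24.43 m. Hydraulic radius R = A/P = 64.9/24.43 = 2.657 m. Q_B = (1/0.014)·64.9·2.657^(2/3)·√0.0003799 = 173.3 m³/s.
The larger discharge is 173.3 m³/s and the smaller is 21.3 m³/s; the ratio is 8.14.

8.14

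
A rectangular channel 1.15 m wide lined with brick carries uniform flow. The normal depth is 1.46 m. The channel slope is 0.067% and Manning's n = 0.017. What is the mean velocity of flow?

Flow area A = b·y = 1.15 × 1.46 = 1.679 m². Wetted perimeter P = b + 2y = 1.15 + 2×1.46 = 4.07 m.
Hydraulic radius R = A/P = 1.679/4.07 = 0.4125 m.
From Manning's equation, V = (1/n) R^(2/3) S^(1/2) = (1/0.017) × 0.4125^(2/3) × 0.00067^(1/2) = 0.844 m/s.

V = 0.844 m/s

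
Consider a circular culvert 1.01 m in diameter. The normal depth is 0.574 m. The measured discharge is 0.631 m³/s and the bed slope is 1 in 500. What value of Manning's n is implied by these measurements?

For a circular section of diameter D = 1.01 m at depth y = 0.574 m, the central angle is θ = 2 arccos(1 − 2y/D) = 3.416 rad. Then A = (D²/8)(θ − sin θ) = 0.4701 m² and P = Dθ/2 = 1.725 m.
Hydraulic radius R = A/P = 0.4701/1.725 = 0.2725 m.
Rearranging Manning's equation: n = (1/Q) A R^(2/3) S^(1/2) = (1/0.631) × 0.4701 × 0.2725^(2/3) × √0.002 = 0.014.

n = 0.014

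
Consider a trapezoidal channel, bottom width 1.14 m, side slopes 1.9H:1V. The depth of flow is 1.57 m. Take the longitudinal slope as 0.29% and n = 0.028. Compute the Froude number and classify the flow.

With bottom width b = 1.14 m and side slope z = 1.9: A = (b + zy)y = (1.14 + 1.9×1.57)×1.57 = 6.473 m²; P = b + 2y√(1+z²) = 1.14 + 2×1.57×2.147 = 7.882 m.
Hydraulic radius R = A/P = 6.473/7.882 = 0.8213 m.
V = (1/n) R^(2/3) √S = (1/0.028) × 0.8213^(2/3) × √0.0029 = 1.687 m/s. Hydraulic depth D_h = A/T = 6.473/7.106 = 0.9109 m.
Froude number Fr = V/√(g·D_h) = 1.687/√(9.81×0.9109) = 0.564, which is less than 1, so the flow is subcritical.

subcritical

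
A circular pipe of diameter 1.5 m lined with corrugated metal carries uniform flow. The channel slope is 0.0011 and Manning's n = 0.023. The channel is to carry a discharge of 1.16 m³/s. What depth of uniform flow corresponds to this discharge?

Manning's equation rearranged: A R^(2/3) = nQ / (1·√S) = 0.023 × 1.16 / (√0.0011) = 0.8044.
Try y = 0.828 m: A R^(2/3) = 0.5414 — too small.
Try y = 1.36 m: A R^(2/3) = 0.9822 — too large.
Try y = 1.09 m: A R^(2/3) = 0.8068 — matches.

y_n = 1.09 m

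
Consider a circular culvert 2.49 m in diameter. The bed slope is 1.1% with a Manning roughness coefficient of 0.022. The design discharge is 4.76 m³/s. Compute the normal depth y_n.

y_n = 0.903 m

Manning's equation rearranged: A R^(2/3) = nQ / (1·√S) = 0.022 × 4.76 / (√0.011) = 0.9985.
Try y = 1.12 m: A R^(2/3) = 1.478 — over.
Try y = 0.811 m: A R^(2/3) = 0.8143 — short.
Try y = 0.903 m: A R^(2/3) = 0.9979 — ≈ 0.9985.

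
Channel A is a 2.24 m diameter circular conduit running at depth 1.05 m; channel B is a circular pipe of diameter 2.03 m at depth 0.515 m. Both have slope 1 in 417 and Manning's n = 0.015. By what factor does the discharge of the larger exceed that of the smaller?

4.13

Channel A: For a circular section of diameter D = 2.24 m at depth y = 1.05 m, the central angle is θ = 2 arccos(1 − 2y/D) = 3.017 rad. Then A = (D²/8)(θ − sin θ) = 1.814 m² and P = Dθ/2 = 3.378 m. Hydraulic radius R = A/P = 1.814/3.378 = 0.5368 m. Q_A = (1/0.015)·1.814·0.5368^(2/3)·√0.002398 = 3.911 m³/s.
Channel B: For a circular section of diameter D = 2.03 m at depth y = 0.515 m, the central angle is θ = 2 arccos(1 − 2y/D) = 2.111 rad. Then A = (D²/8)(θ − sin θ) = 0.646 m² and P = Dθ/2 = 2.143 m. Hydraulic radius R = A/P = 0.646/2.143 = 0.3014 m. Q_B = (1/0.015)·0.646·0.3014^(2/3)·√0.002398 = 0.948 m³/s.
The larger discharge is 3.911 m³/s and the smaller is 0.948 m³/s; the ratio is 4.13.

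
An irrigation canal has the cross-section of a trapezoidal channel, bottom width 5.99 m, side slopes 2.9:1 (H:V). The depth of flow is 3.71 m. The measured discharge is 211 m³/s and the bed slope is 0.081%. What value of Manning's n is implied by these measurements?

n = 0.014

With bottom width b = 5.99 m and side slope z = 2.9: A = (b + zy)y = (5.99 + 2.9×3.71)×3.71 = 62.14 m²; P = b + 2y√(1+z²) = 5.99 + 2×3.71×3.068 = 28.75 m.
Hydraulic radius R = A/P = 62.14/28.75 = 2.161 m.
Rearranging Manning's equation: n = (1/Q) A R^(2/3) S^(1/2) = (1/211) × 62.14 × 2.161^(2/3) × √0.00081 = 0.014.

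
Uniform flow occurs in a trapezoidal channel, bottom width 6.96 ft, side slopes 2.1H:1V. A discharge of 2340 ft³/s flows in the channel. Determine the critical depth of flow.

At critical depth, Q² T / (g A³) = 1, i.e. A³/T = Q²/g = 2340²/32.2 = 170000.
Try y = 9.89 ft: A³/T = 425300 — high.
Try y = 5.97 ft: A³/T = 49230 — low.
Try y = 8.01 ft: A³/T = 170200 — close enough.

y_c = 8.01 ft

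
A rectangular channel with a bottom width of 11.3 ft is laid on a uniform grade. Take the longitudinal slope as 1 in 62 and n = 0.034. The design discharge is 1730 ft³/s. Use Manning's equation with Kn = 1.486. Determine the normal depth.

y_n = 11.4 ft

Manning's equation rearranged: A R^(2/3) = nQ / (1.486·√S) = 0.034 × 1730 / (1.486 × √0.01613) = 311.7.
Try y = 12.7 ft: A R^(2/3) = 356.2 — too large.
Try y = 8.32 ft: A R^(2/3) = 211.1 — too small.
Try y = 11.4 ft: A R^(2/3) = 312.5 — close enough.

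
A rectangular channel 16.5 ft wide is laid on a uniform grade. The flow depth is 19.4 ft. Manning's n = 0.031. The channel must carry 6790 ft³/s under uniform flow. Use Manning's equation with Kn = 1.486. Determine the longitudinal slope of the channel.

Flow area A = b·y = 16.5 × 19.4 = 320.1 ft². Wetted perimeter P = b + 2y = 16.5 + 2×19.4 = 55.3 ft.
Hydraulic radius R = A/P = 320.1/55.3 = 5.788 ft.
From Manning's equation, S = [nQ / (1.486 A R^(2/3))]² = [0.031 × 6790 / (1.486 × 320.1 × 5.788^(2/3))]² = 0.0188.

S = 0.0188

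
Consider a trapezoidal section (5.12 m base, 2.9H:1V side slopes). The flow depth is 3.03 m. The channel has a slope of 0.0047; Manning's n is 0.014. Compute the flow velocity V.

With bottom width b = 5.12 m and side slope z = 2.9: A = (b + zy)y = (5.12 + 2.9×3.03)×3.03 = 42.14 m²; P = b + 2y√(1+z²) = 5.12 + 2×3.03×3.068 = 23.71 m.
Hydraulic radius R = A/P = 42.14/23.71 = 1.777 m.
From Manning's equation, V = (1/n) R^(2/3) S^(1/2) = (1/0.014) × 1.777^(2/3) × 0.0047^(1/2) = 7.18 m/s.

V = 7.18 m/s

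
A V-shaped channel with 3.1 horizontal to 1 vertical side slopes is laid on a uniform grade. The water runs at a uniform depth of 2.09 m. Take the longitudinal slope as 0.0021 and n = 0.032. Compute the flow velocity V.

For a triangular section with side slope z = 3.1: A = zy² = 3.1×2.09² = 13.54 m²; P = 2y√(1+z²) = 2×2.09×3.257 = 13.62 m.
Hydraulic radius R = A/P = 13.54/13.62 = 0.9945 m.
From Manning's equation, V = (1/n) R^(2/3) S^(1/2) = (1/0.032) × 0.9945^(2/3) × 0.0021^(1/2) = 1.43 m/s.

V = 1.43 m/s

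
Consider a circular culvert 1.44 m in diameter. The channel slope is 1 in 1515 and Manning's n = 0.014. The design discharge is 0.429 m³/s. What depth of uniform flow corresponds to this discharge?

Manning's equation rearranged: A R^(2/3) = nQ / (1·√S) = 0.014 × 0.429 / (√0.0006601) = 0.2338.
Try y = 0.574 m: A R^(2/3) = 0.276 — over.
Try y = 0.525 m: A R^(2/3) = 0.234 — ≈ 0.2338.

y_n = 0.525 m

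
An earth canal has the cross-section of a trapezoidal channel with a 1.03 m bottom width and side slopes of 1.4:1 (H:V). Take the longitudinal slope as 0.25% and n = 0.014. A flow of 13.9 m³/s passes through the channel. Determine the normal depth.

y_n = 1.5 m

Manning's equation rearranged: A R^(2/3) = nQ / (1·√S) = 0.014 × 13.9 / (√0.0025) = 3.892.
At y = 1.09 m: A R^(2/3) = 1.944 — short.
At y = 1.87 m: A R^(2/3) = 6.424 — over.
At y = 1.5 m: A R^(2/3) = 3.904 — close enough.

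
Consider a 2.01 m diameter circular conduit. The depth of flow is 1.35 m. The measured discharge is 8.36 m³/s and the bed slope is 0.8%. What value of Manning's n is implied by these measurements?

n = 0.017

For a circular section of diameter D = 2.01 m at depth y = 1.35 m, the central angle is θ = 2 arccos(1 − 2y/D) = 3.842 rad. Then A = (D²/8)(θ − sin θ) = 2.266 m² and P = Dθ/2 = 3.862 m.
Hydraulic radius R = A/P = 2.266/3.862 = 0.5868 m.
Rearranging Manning's equation: n = (1/Q) A R^(2/3) S^(1/2) = (1/8.36) × 2.266 × 0.5868^(2/3) × √0.008 = 0.017.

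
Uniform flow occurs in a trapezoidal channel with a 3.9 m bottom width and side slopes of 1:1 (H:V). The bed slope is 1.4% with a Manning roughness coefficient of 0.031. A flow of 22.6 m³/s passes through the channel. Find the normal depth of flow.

Manning's equation rearranged: A R^(2/3) = nQ / (1·√S) = 0.031 × 22.6 / (√0.014) = 5.921.
At y = 0.918 m: A R^(2/3) = 3.423 — too small.
At y = 1.42 m: A R^(2/3) = 7.322 — too large.
At y = 1.26 m: A R^(2/3) = 5.93 — close enough.

y_n = 1.26 m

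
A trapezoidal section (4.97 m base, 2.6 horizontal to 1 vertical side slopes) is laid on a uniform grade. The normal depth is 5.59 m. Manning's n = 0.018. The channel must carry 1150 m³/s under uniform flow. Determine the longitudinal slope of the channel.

With bottom width b = 4.97 m and side slope z = 2.6: A = (b + zy)y = (4.97 + 2.6×5.59)×5.59 = 109 m²; P = b + 2y√(1+z²) = 4.97 + 2×5.59×2.786 = 36.11 m.
Hydraulic radius R = A/P = 109/36.11 = 3.019 m.
From Manning's equation, S = [nQ / (1 A R^(2/3))]² = [0.018 × 1150 / (1 × 109 × 3.019^(2/3))]² = 0.00826.

S = 0.00826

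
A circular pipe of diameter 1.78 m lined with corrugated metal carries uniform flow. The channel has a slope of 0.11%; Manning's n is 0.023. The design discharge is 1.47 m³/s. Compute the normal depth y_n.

Manning's equation rearranged: A R^(2/3) = nQ / (1·√S) = 0.023 × 1.47 / (√0.0011) = 1.019.
At y = 1.32 m: A R^(2/3) = 1.305 — over.
At y = 0.902 m: A R^(2/3) = 0.7419 — short.
At y = 1.1 m: A R^(2/3) = 1.019 — matches.

y_n = 1.1 m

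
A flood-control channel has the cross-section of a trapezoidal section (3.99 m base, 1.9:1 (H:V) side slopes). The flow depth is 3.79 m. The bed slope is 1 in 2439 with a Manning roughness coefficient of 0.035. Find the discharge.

With bottom width b = 3.99 m and side slope z = 1.9: A = (b + zy)y = (3.99 + 1.9×3.79)×3.79 = 42.41 m²; P = b + 2y√(1+z²) = 3.99 + 2×3.79×2.147 = 20.26 m.
Hydraulic radius R = A/P = 42.41/20.26 = 2.093 m.
Manning's equation: Q = (1/n) A R^(2/3) S^(1/2) = (1/0.035) × 42.41 × 2.093^(2/3) × 0.00041^(1/2) = 40.1 m³/s.

Q = 40.1 m³/s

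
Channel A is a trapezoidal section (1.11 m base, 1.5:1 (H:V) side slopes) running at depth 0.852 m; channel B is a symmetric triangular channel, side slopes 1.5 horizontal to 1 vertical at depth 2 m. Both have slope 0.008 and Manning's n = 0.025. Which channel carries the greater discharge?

Channel A: With bottom width b = 1.11 m and side slope z = 1.5: A = (b + zy)y = (1.11 + 1.5×0.852)×0.852 = 2.035 m²; P = b + 2y√(1+z²) = 1.11 + 2×0.852×1.803 = 4.182 m. Hydraulic radius R = A/P = 2.035/4.182 = 0.4865 m. Q_A = (1/0.025)·2.035·0.4865^(2/3)·√0.008 = 4.503 m³/s.
Channel B: For a triangular section with side slope z = 1.5: A = zy² = 1.5×2² = 6 m²; P = 2y√(1+z²) = 2×2×1.803 = 7.211 m. Hydraulic radius R = A/P = 6/7.211 = 0.8321 m. Q_B = (1/0.025)·6·0.8321^(2/3)·√0.008 = 18.99 m³/s.
Q_A = 4.503 m³/s vs Q_B = 18.99 m³/s, so channel B carries more.

channel B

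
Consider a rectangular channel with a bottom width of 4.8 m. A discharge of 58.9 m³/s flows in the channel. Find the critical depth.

y_c = 2.49 m

For a rectangular channel, critical depth y_c = (q²/g)^(1/3) where q = Q/b = 58.9/4.8 = 12.27 m²/s.
So y_c = (12.27²/9.81)^(1/3) = 2.49 m.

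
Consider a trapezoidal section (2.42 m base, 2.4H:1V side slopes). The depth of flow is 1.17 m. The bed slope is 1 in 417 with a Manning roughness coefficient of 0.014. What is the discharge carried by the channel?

With bottom width b = 2.42 m and side slope z = 2.4: A = (b + zy)y = (2.42 + 2.4×1.17)×1.17 = 6.117 m²; P = b + 2y√(1+z²) = 2.42 + 2×1.17×2.6 = 8.504 m.
Hydraulic radius R = A/P = 6.117/8.504 = 0.7193 m.
Manning's equation: Q = (1/n) A R^(2/3) S^(1/2) = (1/0.014) × 6.117 × 0.7193^(2/3) × 0.002398^(1/2) = 17.2 m³/s.

Q = 17.2 m³/s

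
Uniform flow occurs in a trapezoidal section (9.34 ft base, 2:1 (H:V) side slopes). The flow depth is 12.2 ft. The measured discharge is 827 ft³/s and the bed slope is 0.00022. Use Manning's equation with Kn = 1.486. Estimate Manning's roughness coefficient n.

With bottom width b = 9.34 ft and side slope z = 2: A = (b + zy)y = (9.34 + 2×12.2)×12.2 = 411.6 ft²; P = b + 2y√(1+z²) = 9.34 + 2×12.2×2.236 = 63.9 ft.
Hydraulic radius R = A/P = 411.6/63.9 = 6.442 ft.
Rearranging Manning's equation: n = (1.486/Q) A R^(2/3) S^(1/2) = (1.486/827) × 411.6 × 6.442^(2/3) × √0.00022 = 0.038.

n = 0.038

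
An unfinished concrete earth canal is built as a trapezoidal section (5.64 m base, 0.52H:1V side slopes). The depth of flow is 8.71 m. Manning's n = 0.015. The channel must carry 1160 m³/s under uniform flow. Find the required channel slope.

S = 0.00725

With bottom width b = 5.64 m and side slope z = 0.52: A = (b + zy)y = (5.64 + 0.52×8.71)×8.71 = 88.57 m²; P = b + 2y√(1+z²) = 5.64 + 2×8.71×1.127 = 25.27 m.
Hydraulic radius R = A/P = 88.57/25.27 = 3.504 m.
From Manning's equation, S = [nQ / (1 A R^(2/3))]² = [0.015 × 1160 / (1 × 88.57 × 3.504^(2/3))]² = 0.00725.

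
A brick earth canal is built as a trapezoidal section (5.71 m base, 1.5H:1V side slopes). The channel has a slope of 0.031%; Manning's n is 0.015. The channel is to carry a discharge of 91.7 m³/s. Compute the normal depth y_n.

y_n = 3.9 m

Manning's equation rearranged: A R^(2/3) = nQ / (1·√S) = 0.015 × 91.7 / (√0.00031) = 78.12.
Try y = 4.92 m: A R^(2/3) = 126.3 — over.
Try y = 2.81 m: A R^(2/3) = 40.66 — short.
Try y = 3.9 m: A R^(2/3) = 78.1 — close enough.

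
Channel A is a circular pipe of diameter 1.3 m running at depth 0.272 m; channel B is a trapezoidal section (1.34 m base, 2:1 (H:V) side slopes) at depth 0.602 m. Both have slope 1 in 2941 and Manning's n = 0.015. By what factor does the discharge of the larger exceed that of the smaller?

13.3

Channel A: For a circular section of diameter D = 1.3 m at depth y = 0.272 m, the central angle is θ = 2 arccos(1 − 2y/D) = 1.9 rad. Then A = (D²/8)(θ − sin θ) = 0.2016 m² and P = Dθ/2 = 1.235 m. Hydraulic radius R = A/P = 0.2016/1.235 = 0.1632 m. Q_A = (1/0.015)·0.2016·0.1632^(2/3)·√0.00034 = 0.07399 m³/s.
Channel B: With bottom width b = 1.34 m and side slope z = 2: A = (b + zy)y = (1.34 + 2×0.602)×0.602 = 1.531 m²; P = b + 2y√(1+z²) = 1.34 + 2×0.602×2.236 = 4.032 m. Hydraulic radius R = A/P = 1.531/4.032 = 0.3798 m. Q_B = (1/0.015)·1.531·0.3798^(2/3)·√0.00034 = 0.9874 m³/s.
The larger discharge is 0.9874 m³/s and the smaller is 0.07399 m³/s; the ratio is 13.3.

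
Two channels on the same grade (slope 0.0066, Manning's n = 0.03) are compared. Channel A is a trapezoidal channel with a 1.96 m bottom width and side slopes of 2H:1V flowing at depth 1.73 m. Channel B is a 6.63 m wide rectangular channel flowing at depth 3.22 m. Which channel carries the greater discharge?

Channel A: With bottom width b = 1.96 m and side slope z = 2: A = (b + zy)y = (1.96 + 2×1.73)×1.73 = 9.377 m²; P = b + 2y√(1+z²) = 1.96 + 2×1.73×2.236 = 9.697 m. Hydraulic radius R = A/P = 9.377/9.697 = 0.967 m. Q_A = (1/0.03)·9.377·0.967^(2/3)·√0.0066 = 24.83 m³/s.
Channel B: Flow area A = b·y = 6.63 × 3.22 = 21.35 m². Wetted perimeter P = b + 2y = 6.63 + 2×3.22 = 13.07 m. Hydraulic radius R = A/P = 21.35/13.07 = 1.633 m. Q_B = (1/0.03)·21.35·1.633^(2/3)·√0.0066 = 80.18 m³/s.
Q_A = 24.83 m³/s vs Q_B = 80.18 m³/s, so channel B carries more.

channel B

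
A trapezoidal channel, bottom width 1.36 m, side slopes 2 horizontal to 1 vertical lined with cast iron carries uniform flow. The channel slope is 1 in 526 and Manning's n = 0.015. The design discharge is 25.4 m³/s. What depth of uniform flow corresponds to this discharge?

y_n = 1.81 m

Manning's equation rearranged: A R^(2/3) = nQ / (1·√S) = 0.015 × 25.4 / (√0.001901) = 8.738.
At y = 1.24 m: A R^(2/3) = 3.716 — short.
At y = 2.05 m: A R^(2/3) = 11.66 — over.
At y = 1.81 m: A R^(2/3) = 8.731 — matches.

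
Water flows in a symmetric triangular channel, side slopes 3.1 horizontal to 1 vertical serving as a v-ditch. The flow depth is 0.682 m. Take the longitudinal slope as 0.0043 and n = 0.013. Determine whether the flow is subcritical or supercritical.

supercritical

For a triangular section with side slope z = 3.1: A = zy² = 3.1×0.682² = 1.442 m²; P = 2y√(1+z²) = 2×0.682×3.257 = 4.443 m.
Hydraulic radius R = A/P = 1.442/4.443 = 0.3245 m.
V = (1/n) R^(2/3) √S = (1/0.013) × 0.3245^(2/3) × √0.0043 = 2.382 m/s. Hydraulic depth D_h = A/T = 1.442/4.228 = 0.341 m.
Froude number Fr = V/√(g·D_h) = 2.382/√(9.81×0.341) = 1.3, which is greater than 1, so the flow is supercritical.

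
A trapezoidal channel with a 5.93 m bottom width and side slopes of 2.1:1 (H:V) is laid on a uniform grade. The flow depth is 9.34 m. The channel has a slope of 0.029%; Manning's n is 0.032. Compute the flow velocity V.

With bottom width b = 5.93 m and side slope z = 2.1: A = (b + zy)y = (5.93 + 2.1×9.34)×9.34 = 238.6 m²; P = b + 2y√(1+z²) = 5.93 + 2×9.34×2.326 = 49.38 m.
Hydraulic radius R = A/P = 238.6/49.38 = 4.832 m.
From Manning's equation, V = (1/n) R^(2/3) S^(1/2) = (1/0.032) × 4.832^(2/3) × 0.00029^(1/2) = 1.52 m/s.

V = 1.52 m/s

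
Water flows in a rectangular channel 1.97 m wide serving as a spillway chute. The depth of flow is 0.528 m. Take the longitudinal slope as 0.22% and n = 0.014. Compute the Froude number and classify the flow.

subcritical

Flow area A = b·y = 1.97 × 0.528 = 1.04 m². Wetted perimeter P = b + 2y = 1.97 + 2×0.528 = 3.026 m.
Hydraulic radius R = A/P = 1.04/3.026 = 0.3437 m.
V = (1/n) R^(2/3) √S = (1/0.014) × 0.3437^(2/3) × √0.0022 = 1.644 m/s. Hydraulic depth D_h = A/T = 1.04/1.97 = 0.528 m.
Froude number Fr = V/√(g·D_h) = 1.644/√(9.81×0.528) = 0.722, which is less than 1, so the flow is subcritical.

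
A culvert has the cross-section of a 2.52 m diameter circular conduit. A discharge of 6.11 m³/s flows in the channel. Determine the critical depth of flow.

y_c = 1.11 m

At critical depth, Q² T / (g A³) = 1, i.e. A³/T = Q²/g = 6.11²/9.81 = 3.806.
Trying y = 1.36 m: A³/T = 8.239 — high.
Trying y = 0.787 m: A³/T = 1.008 — low.
Trying y = 1.11 m: A³/T = 3.79 — matches.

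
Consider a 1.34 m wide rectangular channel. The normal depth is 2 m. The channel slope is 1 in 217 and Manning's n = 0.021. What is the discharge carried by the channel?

Q = 5.47 m³/s

Flow area A = b·y = 1.34 × 2 = 2.68 m². Wetted perimeter P = b + 2y = 1.34 + 2×2 = 5.34 m.
Hydraulic radius R = A/P = 2.68/5.34 = 0.5019 m.
Manning's equation: Q = (1/n) A R^(2/3) S^(1/2) = (1/0.021) × 2.68 × 0.5019^(2/3) × 0.004608^(1/2) = 5.47 m³/s.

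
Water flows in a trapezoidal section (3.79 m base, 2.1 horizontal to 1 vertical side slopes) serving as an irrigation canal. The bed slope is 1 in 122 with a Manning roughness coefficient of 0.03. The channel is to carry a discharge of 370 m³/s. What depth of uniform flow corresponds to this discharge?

y_n = 4.77 m

Manning's equation rearranged: A R^(2/3) = nQ / (1·√S) = 0.03 × 370 / (√0.008197) = 122.6.
Try y = 5.83 m: A R^(2/3) = 195.5 — too large.
Try y = 4.14 m: A R^(2/3) = 88.54 — too small.
Try y = 4.77 m: A R^(2/3) = 122.4 — ≈ 122.6.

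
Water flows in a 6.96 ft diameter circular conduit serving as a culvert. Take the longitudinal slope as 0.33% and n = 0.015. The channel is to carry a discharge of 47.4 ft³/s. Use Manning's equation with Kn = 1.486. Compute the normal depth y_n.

y_n = 1.83 ft

Manning's equation rearranged: A R^(2/3) = nQ / (1.486·√S) = 0.015 × 47.4 / (1.486 × √0.0033) = 8.329.
Try y = 1.51 ft: A R^(2/3) = 5.68 — too small.
Try y = 1.83 ft: A R^(2/3) = 8.33 — close enough.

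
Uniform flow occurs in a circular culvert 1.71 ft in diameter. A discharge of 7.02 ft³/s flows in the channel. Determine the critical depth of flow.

At critical depth, Q² T / (g A³) = 1, i.e. A³/T = Q²/g = 7.02²/32.2 = 1.53.
Try y = 1.13 ft: A³/T = 2.579 — over.
Try y = 0.843 ft: A³/T = 0.8389 — short.
Try y = 0.987 ft: A³/T = 1.532 — matches.

y_c = 0.987 ft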